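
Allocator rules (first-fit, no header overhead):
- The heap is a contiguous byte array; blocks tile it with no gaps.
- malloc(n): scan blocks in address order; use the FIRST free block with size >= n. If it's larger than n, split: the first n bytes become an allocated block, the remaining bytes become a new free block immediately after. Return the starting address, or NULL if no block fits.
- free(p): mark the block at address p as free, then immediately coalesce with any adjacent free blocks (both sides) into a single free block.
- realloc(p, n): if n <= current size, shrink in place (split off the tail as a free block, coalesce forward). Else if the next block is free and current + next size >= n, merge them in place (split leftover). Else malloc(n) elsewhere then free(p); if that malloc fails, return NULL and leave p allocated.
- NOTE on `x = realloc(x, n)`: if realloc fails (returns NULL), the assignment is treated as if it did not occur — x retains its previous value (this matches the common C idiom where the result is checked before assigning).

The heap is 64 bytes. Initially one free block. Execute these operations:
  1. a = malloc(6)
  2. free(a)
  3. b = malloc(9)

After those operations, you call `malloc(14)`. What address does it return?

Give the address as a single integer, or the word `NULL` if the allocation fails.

Op 1: a = malloc(6) -> a = 0; heap: [0-5 ALLOC][6-63 FREE]
Op 2: free(a) -> (freed a); heap: [0-63 FREE]
Op 3: b = malloc(9) -> b = 0; heap: [0-8 ALLOC][9-63 FREE]
malloc(14): first-fit scan over [0-8 ALLOC][9-63 FREE] -> 9

Answer: 9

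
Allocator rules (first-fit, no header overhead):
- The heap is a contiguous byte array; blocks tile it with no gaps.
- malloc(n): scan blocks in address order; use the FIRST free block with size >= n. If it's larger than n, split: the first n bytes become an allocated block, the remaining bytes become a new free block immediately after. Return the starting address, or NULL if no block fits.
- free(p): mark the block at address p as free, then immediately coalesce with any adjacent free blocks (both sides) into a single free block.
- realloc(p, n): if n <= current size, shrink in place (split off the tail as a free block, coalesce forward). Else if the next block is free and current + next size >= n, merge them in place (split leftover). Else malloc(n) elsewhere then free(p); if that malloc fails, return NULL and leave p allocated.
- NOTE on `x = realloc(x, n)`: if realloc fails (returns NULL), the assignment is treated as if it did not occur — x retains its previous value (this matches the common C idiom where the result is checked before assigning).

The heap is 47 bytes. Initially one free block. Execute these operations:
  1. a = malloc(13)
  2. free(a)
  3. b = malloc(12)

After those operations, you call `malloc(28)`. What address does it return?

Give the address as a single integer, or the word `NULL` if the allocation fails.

Op 1: a = malloc(13) -> a = 0; heap: [0-12 ALLOC][13-46 FREE]
Op 2: free(a) -> (freed a); heap: [0-46 FREE]
Op 3: b = malloc(12) -> b = 0; heap: [0-11 ALLOC][12-46 FREE]
malloc(28): first-fit scan over [0-11 ALLOC][12-46 FREE] -> 12

Answer: 12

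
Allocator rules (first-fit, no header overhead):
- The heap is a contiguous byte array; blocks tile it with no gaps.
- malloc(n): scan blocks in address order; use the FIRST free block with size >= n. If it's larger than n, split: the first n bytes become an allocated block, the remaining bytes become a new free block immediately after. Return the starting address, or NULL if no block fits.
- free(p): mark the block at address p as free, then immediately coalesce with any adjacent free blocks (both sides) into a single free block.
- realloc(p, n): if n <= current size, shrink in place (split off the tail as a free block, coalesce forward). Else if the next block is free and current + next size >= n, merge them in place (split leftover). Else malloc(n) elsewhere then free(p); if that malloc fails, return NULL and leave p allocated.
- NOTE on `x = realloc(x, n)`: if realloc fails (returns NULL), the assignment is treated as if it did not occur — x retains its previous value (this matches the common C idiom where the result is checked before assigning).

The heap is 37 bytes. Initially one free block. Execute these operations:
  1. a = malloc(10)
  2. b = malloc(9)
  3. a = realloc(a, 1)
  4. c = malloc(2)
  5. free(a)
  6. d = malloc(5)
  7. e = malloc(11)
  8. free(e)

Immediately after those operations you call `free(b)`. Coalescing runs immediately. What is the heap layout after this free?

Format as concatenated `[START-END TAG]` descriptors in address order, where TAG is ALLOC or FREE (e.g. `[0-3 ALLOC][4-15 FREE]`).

Op 1: a = malloc(10) -> a = 0; heap: [0-9 ALLOC][10-36 FREE]
Op 2: b = malloc(9) -> b = 10; heap: [0-9 ALLOC][10-18 ALLOC][19-36 FREE]
Op 3: a = realloc(a, 1) -> a = 0; heap: [0-0 ALLOC][1-9 FREE][10-18 ALLOC][19-36 FREE]
Op 4: c = malloc(2) -> c = 1; heap: [0-0 ALLOC][1-2 ALLOC][3-9 FREE][10-18 ALLOC][19-36 FREE]
Op 5: free(a) -> (freed a); heap: [0-0 FREE][1-2 ALLOC][3-9 FREE][10-18 ALLOC][19-36 FREE]
Op 6: d = malloc(5) -> d = 3; heap: [0-0 FREE][1-2 ALLOC][3-7 ALLOC][8-9 FREE][10-18 ALLOC][19-36 FREE]
Op 7: e = malloc(11) -> e = 19; heap: [0-0 FREE][1-2 ALLOC][3-7 ALLOC][8-9 FREE][10-18 ALLOC][19-29 ALLOC][30-36 FREE]
Op 8: free(e) -> (freed e); heap: [0-0 FREE][1-2 ALLOC][3-7 ALLOC][8-9 FREE][10-18 ALLOC][19-36 FREE]
free(b): b = 10 -> block [10-18 ALLOC]; mark free, coalesce with adjacent free neighbors -> [0-0 FREE][1-2 ALLOC][3-7 ALLOC][8-36 FREE]

Answer: [0-0 FREE][1-2 ALLOC][3-7 ALLOC][8-36 FREE]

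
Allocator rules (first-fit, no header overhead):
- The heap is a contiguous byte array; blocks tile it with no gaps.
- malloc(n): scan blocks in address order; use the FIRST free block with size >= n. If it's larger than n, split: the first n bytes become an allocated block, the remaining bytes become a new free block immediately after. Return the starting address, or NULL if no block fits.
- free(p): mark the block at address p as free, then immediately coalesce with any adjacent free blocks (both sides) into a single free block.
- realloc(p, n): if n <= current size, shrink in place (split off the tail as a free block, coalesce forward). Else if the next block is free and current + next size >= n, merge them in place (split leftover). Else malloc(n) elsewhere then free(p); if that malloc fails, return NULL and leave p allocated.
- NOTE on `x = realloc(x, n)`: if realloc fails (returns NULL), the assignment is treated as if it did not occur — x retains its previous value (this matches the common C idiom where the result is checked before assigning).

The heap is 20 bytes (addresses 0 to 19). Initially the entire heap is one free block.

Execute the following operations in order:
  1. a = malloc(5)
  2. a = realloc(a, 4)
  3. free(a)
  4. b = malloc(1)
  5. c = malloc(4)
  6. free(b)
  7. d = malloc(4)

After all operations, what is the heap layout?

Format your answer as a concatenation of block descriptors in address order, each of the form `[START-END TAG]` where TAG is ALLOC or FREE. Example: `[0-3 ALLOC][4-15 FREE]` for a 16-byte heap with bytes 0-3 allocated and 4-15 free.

Answer: [0-0 FREE][1-4 ALLOC][5-8 ALLOC][9-19 FREE]

Derivation:
Op 1: a = malloc(5) -> a = 0; heap: [0-4 ALLOC][5-19 FREE]
Op 2: a = realloc(a, 4) -> a = 0; heap: [0-3 ALLOC][4-19 FREE]
Op 3: free(a) -> (freed a); heap: [0-19 FREE]
Op 4: b = malloc(1) -> b = 0; heap: [0-0 ALLOC][1-19 FREE]
Op 5: c = malloc(4) -> c = 1; heap: [0-0 ALLOC][1-4 ALLOC][5-19 FREE]
Op 6: free(b) -> (freed b); heap: [0-0 FREE][1-4 ALLOC][5-19 FREE]
Op 7: d = malloc(4) -> d = 5; heap: [0-0 FREE][1-4 ALLOC][5-8 ALLOC][9-19 FREE]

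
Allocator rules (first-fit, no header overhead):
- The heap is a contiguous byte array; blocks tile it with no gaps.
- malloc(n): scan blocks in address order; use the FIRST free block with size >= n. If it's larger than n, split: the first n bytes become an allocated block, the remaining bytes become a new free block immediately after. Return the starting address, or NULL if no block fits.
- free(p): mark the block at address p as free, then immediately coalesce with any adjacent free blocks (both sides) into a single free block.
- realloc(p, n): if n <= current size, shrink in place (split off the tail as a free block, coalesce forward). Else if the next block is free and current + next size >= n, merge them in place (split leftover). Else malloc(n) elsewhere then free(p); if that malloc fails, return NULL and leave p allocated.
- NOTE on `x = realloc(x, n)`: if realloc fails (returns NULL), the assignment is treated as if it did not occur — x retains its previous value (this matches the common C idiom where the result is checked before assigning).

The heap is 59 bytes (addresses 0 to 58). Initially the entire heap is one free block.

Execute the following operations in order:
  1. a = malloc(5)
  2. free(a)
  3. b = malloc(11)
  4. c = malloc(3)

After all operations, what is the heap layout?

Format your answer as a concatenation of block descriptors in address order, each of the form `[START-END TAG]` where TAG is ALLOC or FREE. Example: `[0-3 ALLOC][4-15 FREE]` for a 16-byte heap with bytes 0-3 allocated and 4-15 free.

Op 1: a = malloc(5) -> a = 0; heap: [0-4 ALLOC][5-58 FREE]
Op 2: free(a) -> (freed a); heap: [0-58 FREE]
Op 3: b = malloc(11) -> b = 0; heap: [0-10 ALLOC][11-58 FREE]
Op 4: c = malloc(3) -> c = 11; heap: [0-10 ALLOC][11-13 ALLOC][14-58 FREE]

Answer: [0-10 ALLOC][11-13 ALLOC][14-58 FREE]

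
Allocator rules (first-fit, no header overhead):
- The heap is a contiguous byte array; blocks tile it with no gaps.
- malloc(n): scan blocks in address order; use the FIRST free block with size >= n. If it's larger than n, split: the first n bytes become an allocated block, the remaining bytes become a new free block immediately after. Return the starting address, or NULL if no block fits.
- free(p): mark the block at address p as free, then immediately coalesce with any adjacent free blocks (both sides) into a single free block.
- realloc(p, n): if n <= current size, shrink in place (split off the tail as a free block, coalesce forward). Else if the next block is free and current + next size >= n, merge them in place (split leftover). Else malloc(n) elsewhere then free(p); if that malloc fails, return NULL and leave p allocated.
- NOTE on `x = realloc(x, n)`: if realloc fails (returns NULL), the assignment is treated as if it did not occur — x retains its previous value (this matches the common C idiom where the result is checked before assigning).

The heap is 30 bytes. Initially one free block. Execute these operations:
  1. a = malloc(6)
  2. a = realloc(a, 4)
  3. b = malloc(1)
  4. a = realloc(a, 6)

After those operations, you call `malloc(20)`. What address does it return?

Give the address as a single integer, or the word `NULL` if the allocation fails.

Answer: NULL

Derivation:
Op 1: a = malloc(6) -> a = 0; heap: [0-5 ALLOC][6-29 FREE]
Op 2: a = realloc(a, 4) -> a = 0; heap: [0-3 ALLOC][4-29 FREE]
Op 3: b = malloc(1) -> b = 4; heap: [0-3 ALLOC][4-4 ALLOC][5-29 FREE]
Op 4: a = realloc(a, 6) -> a = 5; heap: [0-3 FREE][4-4 ALLOC][5-10 ALLOC][11-29 FREE]
malloc(20): first-fit scan over [0-3 FREE][4-4 ALLOC][5-10 ALLOC][11-29 FREE] -> NULL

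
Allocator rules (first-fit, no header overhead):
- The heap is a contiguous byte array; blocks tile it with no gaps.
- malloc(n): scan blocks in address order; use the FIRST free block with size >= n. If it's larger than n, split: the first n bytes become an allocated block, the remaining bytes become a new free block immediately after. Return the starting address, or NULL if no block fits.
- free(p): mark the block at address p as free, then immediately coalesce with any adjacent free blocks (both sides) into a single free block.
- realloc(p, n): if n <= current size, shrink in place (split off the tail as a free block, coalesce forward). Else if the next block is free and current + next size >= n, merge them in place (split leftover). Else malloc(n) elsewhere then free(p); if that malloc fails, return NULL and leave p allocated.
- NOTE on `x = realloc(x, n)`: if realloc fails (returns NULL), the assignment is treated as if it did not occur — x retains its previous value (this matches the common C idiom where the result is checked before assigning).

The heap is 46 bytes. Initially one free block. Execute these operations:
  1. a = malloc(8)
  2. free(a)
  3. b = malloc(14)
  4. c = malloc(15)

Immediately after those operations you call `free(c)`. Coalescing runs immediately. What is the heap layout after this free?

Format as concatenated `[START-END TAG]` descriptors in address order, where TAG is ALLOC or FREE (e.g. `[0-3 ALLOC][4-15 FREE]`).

Op 1: a = malloc(8) -> a = 0; heap: [0-7 ALLOC][8-45 FREE]
Op 2: free(a) -> (freed a); heap: [0-45 FREE]
Op 3: b = malloc(14) -> b = 0; heap: [0-13 ALLOC][14-45 FREE]
Op 4: c = malloc(15) -> c = 14; heap: [0-13 ALLOC][14-28 ALLOC][29-45 FREE]
free(c): c = 14 -> block [14-28 ALLOC]; mark free, coalesce with adjacent free neighbors -> [0-13 ALLOC][14-45 FREE]

Answer: [0-13 ALLOC][14-45 FREE]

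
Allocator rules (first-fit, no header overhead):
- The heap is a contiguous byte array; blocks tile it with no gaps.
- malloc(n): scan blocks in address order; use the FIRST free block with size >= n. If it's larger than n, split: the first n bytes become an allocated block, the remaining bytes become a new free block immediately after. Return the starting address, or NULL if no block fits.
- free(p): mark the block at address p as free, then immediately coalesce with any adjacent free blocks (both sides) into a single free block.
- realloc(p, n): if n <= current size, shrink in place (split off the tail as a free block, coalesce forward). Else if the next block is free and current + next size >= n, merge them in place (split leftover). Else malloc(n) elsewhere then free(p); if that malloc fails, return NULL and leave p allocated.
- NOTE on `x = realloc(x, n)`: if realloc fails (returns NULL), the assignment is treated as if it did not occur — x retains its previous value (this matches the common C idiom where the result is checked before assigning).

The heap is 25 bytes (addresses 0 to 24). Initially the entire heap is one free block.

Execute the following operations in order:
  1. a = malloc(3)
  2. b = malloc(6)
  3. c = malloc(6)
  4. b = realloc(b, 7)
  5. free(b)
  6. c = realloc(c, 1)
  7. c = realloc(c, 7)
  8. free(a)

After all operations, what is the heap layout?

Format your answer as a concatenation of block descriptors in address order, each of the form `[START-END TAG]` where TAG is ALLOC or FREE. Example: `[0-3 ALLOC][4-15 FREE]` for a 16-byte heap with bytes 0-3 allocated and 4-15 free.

Op 1: a = malloc(3) -> a = 0; heap: [0-2 ALLOC][3-24 FREE]
Op 2: b = malloc(6) -> b = 3; heap: [0-2 ALLOC][3-8 ALLOC][9-24 FREE]
Op 3: c = malloc(6) -> c = 9; heap: [0-2 ALLOC][3-8 ALLOC][9-14 ALLOC][15-24 FREE]
Op 4: b = realloc(b, 7) -> b = 15; heap: [0-2 ALLOC][3-8 FREE][9-14 ALLOC][15-21 ALLOC][22-24 FREE]
Op 5: free(b) -> (freed b); heap: [0-2 ALLOC][3-8 FREE][9-14 ALLOC][15-24 FREE]
Op 6: c = realloc(c, 1) -> c = 9; heap: [0-2 ALLOC][3-8 FREE][9-9 ALLOC][10-24 FREE]
Op 7: c = realloc(c, 7) -> c = 9; heap: [0-2 ALLOC][3-8 FREE][9-15 ALLOC][16-24 FREE]
Op 8: free(a) -> (freed a); heap: [0-8 FREE][9-15 ALLOC][16-24 FREE]

Answer: [0-8 FREE][9-15 ALLOC][16-24 FREE]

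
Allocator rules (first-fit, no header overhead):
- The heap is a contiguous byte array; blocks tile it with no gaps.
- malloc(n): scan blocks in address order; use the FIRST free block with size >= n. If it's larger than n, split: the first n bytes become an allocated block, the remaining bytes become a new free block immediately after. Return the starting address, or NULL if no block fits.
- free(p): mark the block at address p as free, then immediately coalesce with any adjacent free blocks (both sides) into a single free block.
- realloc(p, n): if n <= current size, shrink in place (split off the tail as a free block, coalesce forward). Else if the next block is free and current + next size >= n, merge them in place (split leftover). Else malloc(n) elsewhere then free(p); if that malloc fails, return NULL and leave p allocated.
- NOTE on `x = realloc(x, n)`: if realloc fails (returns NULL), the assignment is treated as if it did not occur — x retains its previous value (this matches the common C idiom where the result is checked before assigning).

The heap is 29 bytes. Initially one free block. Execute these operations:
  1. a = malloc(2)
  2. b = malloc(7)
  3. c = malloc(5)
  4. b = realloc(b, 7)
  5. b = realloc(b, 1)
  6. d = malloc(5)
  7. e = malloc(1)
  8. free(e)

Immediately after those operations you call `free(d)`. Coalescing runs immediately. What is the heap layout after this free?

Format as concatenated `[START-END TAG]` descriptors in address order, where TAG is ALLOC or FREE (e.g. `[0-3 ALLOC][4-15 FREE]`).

Answer: [0-1 ALLOC][2-2 ALLOC][3-8 FREE][9-13 ALLOC][14-28 FREE]

Derivation:
Op 1: a = malloc(2) -> a = 0; heap: [0-1 ALLOC][2-28 FREE]
Op 2: b = malloc(7) -> b = 2; heap: [0-1 ALLOC][2-8 ALLOC][9-28 FREE]
Op 3: c = malloc(5) -> c = 9; heap: [0-1 ALLOC][2-8 ALLOC][9-13 ALLOC][14-28 FREE]
Op 4: b = realloc(b, 7) -> b = 2; heap: [0-1 ALLOC][2-8 ALLOC][9-13 ALLOC][14-28 FREE]
Op 5: b = realloc(b, 1) -> b = 2; heap: [0-1 ALLOC][2-2 ALLOC][3-8 FREE][9-13 ALLOC][14-28 FREE]
Op 6: d = malloc(5) -> d = 3; heap: [0-1 ALLOC][2-2 ALLOC][3-7 ALLOC][8-8 FREE][9-13 ALLOC][14-28 FREE]
Op 7: e = malloc(1) -> e = 8; heap: [0-1 ALLOC][2-2 ALLOC][3-7 ALLOC][8-8 ALLOC][9-13 ALLOC][14-28 FREE]
Op 8: free(e) -> (freed e); heap: [0-1 ALLOC][2-2 ALLOC][3-7 ALLOC][8-8 FREE][9-13 ALLOC][14-28 FREE]
free(d): d = 3 -> block [3-7 ALLOC]; mark free, coalesce with adjacent free neighbors -> [0-1 ALLOC][2-2 ALLOC][3-8 FREE][9-13 ALLOC][14-28 FREE]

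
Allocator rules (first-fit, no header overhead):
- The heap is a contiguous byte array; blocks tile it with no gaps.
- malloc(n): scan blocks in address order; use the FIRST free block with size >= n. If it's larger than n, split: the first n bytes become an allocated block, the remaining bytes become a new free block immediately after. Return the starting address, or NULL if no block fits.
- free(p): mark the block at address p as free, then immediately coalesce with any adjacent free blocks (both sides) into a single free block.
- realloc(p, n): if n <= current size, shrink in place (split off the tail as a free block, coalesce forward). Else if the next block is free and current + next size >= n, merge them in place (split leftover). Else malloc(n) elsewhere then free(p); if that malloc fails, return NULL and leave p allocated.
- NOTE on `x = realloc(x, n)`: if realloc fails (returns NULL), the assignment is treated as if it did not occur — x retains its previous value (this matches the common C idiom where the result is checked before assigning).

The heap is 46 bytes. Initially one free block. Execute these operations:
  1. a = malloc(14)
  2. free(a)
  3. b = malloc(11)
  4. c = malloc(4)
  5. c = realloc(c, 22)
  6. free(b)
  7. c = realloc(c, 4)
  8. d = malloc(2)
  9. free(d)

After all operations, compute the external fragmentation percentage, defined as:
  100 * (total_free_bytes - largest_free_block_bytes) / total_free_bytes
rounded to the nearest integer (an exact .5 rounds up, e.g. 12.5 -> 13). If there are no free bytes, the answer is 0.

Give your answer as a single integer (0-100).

Op 1: a = malloc(14) -> a = 0; heap: [0-13 ALLOC][14-45 FREE]
Op 2: free(a) -> (freed a); heap: [0-45 FREE]
Op 3: b = malloc(11) -> b = 0; heap: [0-10 ALLOC][11-45 FREE]
Op 4: c = malloc(4) -> c = 11; heap: [0-10 ALLOC][11-14 ALLOC][15-45 FREE]
Op 5: c = realloc(c, 22) -> c = 11; heap: [0-10 ALLOC][11-32 ALLOC][33-45 FREE]
Op 6: free(b) -> (freed b); heap: [0-10 FREE][11-32 ALLOC][33-45 FREE]
Op 7: c = realloc(c, 4) -> c = 11; heap: [0-10 FREE][11-14 ALLOC][15-45 FREE]
Op 8: d = malloc(2) -> d = 0; heap: [0-1 ALLOC][2-10 FREE][11-14 ALLOC][15-45 FREE]
Op 9: free(d) -> (freed d); heap: [0-10 FREE][11-14 ALLOC][15-45 FREE]
Free blocks: [11 31] total_free=42 largest=31 -> 100*(42-31)/42 = 1100/42 ≈ 26.190 -> rounds to 26

Answer: 26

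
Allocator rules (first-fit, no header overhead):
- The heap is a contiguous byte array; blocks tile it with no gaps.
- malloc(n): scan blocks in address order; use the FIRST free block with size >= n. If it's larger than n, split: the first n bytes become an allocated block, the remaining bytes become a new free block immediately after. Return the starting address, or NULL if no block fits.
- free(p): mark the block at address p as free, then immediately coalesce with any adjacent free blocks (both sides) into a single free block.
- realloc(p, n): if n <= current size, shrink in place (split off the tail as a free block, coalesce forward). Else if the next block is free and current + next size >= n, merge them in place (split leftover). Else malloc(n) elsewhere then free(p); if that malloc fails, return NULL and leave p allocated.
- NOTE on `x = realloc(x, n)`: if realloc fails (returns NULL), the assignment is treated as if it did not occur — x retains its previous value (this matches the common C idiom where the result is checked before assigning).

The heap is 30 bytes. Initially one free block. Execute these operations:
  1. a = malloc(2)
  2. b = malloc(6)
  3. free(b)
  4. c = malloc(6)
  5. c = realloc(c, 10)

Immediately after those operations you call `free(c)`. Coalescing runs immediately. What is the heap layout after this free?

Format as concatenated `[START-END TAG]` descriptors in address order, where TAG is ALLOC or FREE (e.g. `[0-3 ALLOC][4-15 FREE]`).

Op 1: a = malloc(2) -> a = 0; heap: [0-1 ALLOC][2-29 FREE]
Op 2: b = malloc(6) -> b = 2; heap: [0-1 ALLOC][2-7 ALLOC][8-29 FREE]
Op 3: free(b) -> (freed b); heap: [0-1 ALLOC][2-29 FREE]
Op 4: c = malloc(6) -> c = 2; heap: [0-1 ALLOC][2-7 ALLOC][8-29 FREE]
Op 5: c = realloc(c, 10) -> c = 2; heap: [0-1 ALLOC][2-11 ALLOC][12-29 FREE]
free(c): c = 2 -> block [2-11 ALLOC]; mark free, coalesce with adjacent free neighbors -> [0-1 ALLOC][2-29 FREE]

Answer: [0-1 ALLOC][2-29 FREE]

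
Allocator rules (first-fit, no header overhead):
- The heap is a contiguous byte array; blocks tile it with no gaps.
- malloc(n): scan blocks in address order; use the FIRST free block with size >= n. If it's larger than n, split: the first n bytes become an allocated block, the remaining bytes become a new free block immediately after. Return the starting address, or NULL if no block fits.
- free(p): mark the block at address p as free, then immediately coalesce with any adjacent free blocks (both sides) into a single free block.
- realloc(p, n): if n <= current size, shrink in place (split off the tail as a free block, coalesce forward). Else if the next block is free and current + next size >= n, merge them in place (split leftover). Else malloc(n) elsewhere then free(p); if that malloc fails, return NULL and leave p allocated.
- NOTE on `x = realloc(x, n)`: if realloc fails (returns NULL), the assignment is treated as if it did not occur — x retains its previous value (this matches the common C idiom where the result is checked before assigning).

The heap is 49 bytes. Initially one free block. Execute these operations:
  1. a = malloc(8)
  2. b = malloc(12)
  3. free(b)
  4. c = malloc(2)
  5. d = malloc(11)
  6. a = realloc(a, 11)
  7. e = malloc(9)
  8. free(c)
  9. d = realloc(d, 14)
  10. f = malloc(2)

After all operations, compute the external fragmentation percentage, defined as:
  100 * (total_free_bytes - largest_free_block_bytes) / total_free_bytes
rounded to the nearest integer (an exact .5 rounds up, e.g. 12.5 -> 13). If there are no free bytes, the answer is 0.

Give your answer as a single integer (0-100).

Answer: 50

Derivation:
Op 1: a = malloc(8) -> a = 0; heap: [0-7 ALLOC][8-48 FREE]
Op 2: b = malloc(12) -> b = 8; heap: [0-7 ALLOC][8-19 ALLOC][20-48 FREE]
Op 3: free(b) -> (freed b); heap: [0-7 ALLOC][8-48 FREE]
Op 4: c = malloc(2) -> c = 8; heap: [0-7 ALLOC][8-9 ALLOC][10-48 FREE]
Op 5: d = malloc(11) -> d = 10; heap: [0-7 ALLOC][8-9 ALLOC][10-20 ALLOC][21-48 FREE]
Op 6: a = realloc(a, 11) -> a = 21; heap: [0-7 FREE][8-9 ALLOC][10-20 ALLOC][21-31 ALLOC][32-48 FREE]
Op 7: e = malloc(9) -> e = 32; heap: [0-7 FREE][8-9 ALLOC][10-20 ALLOC][21-31 ALLOC][32-40 ALLOC][41-48 FREE]
Op 8: free(c) -> (freed c); heap: [0-9 FREE][10-20 ALLOC][21-31 ALLOC][32-40 ALLOC][41-48 FREE]
Op 9: d = realloc(d, 14) -> NULL (d unchanged); heap: [0-9 FREE][10-20 ALLOC][21-31 ALLOC][32-40 ALLOC][41-48 FREE]
Op 10: f = malloc(2) -> f = 0; heap: [0-1 ALLOC][2-9 FREE][10-20 ALLOC][21-31 ALLOC][32-40 ALLOC][41-48 FREE]
Free blocks: [8 8] total_free=16 largest=8 -> 100*(16-8)/16 = 800/16 = 50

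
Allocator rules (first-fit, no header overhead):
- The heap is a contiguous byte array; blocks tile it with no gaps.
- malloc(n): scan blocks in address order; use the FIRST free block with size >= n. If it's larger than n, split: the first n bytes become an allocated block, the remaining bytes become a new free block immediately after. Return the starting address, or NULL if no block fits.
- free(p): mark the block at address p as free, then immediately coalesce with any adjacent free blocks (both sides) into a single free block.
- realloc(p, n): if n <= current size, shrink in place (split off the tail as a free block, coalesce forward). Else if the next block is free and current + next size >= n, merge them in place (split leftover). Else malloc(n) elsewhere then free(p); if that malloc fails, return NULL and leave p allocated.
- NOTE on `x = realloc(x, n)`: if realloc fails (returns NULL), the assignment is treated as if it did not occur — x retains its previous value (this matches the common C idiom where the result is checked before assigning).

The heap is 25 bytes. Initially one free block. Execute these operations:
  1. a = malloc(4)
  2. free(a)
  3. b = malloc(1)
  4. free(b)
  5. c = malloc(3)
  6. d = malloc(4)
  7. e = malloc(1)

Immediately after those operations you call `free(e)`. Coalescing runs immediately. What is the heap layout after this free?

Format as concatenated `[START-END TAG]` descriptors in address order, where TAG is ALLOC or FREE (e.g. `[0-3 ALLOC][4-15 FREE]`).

Op 1: a = malloc(4) -> a = 0; heap: [0-3 ALLOC][4-24 FREE]
Op 2: free(a) -> (freed a); heap: [0-24 FREE]
Op 3: b = malloc(1) -> b = 0; heap: [0-0 ALLOC][1-24 FREE]
Op 4: free(b) -> (freed b); heap: [0-24 FREE]
Op 5: c = malloc(3) -> c = 0; heap: [0-2 ALLOC][3-24 FREE]
Op 6: d = malloc(4) -> d = 3; heap: [0-2 ALLOC][3-6 ALLOC][7-24 FREE]
Op 7: e = malloc(1) -> e = 7; heap: [0-2 ALLOC][3-6 ALLOC][7-7 ALLOC][8-24 FREE]
free(e): e = 7 -> block [7-7 ALLOC]; mark free, coalesce with adjacent free neighbors -> [0-2 ALLOC][3-6 ALLOC][7-24 FREE]

Answer: [0-2 ALLOC][3-6 ALLOC][7-24 FREE]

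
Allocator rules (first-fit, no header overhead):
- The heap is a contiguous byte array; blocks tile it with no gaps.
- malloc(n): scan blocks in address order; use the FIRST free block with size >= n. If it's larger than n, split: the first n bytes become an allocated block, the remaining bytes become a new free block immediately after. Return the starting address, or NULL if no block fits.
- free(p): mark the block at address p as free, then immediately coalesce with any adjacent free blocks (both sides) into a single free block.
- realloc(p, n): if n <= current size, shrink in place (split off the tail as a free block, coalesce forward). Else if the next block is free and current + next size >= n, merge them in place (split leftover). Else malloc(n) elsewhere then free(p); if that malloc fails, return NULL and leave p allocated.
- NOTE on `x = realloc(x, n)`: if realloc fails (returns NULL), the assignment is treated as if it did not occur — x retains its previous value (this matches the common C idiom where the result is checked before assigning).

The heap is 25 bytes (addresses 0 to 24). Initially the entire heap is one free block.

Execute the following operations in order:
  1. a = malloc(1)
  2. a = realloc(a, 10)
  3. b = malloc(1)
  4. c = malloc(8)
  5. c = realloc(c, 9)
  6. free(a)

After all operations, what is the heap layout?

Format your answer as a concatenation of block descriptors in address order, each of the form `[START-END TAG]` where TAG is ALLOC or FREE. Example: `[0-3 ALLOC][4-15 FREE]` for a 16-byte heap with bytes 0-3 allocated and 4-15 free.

Op 1: a = malloc(1) -> a = 0; heap: [0-0 ALLOC][1-24 FREE]
Op 2: a = realloc(a, 10) -> a = 0; heap: [0-9 ALLOC][10-24 FREE]
Op 3: b = malloc(1) -> b = 10; heap: [0-9 ALLOC][10-10 ALLOC][11-24 FREE]
Op 4: c = malloc(8) -> c = 11; heap: [0-9 ALLOC][10-10 ALLOC][11-18 ALLOC][19-24 FREE]
Op 5: c = realloc(c, 9) -> c = 11; heap: [0-9 ALLOC][10-10 ALLOC][11-19 ALLOC][20-24 FREE]
Op 6: free(a) -> (freed a); heap: [0-9 FREE][10-10 ALLOC][11-19 ALLOC][20-24 FREE]

Answer: [0-9 FREE][10-10 ALLOC][11-19 ALLOC][20-24 FREE]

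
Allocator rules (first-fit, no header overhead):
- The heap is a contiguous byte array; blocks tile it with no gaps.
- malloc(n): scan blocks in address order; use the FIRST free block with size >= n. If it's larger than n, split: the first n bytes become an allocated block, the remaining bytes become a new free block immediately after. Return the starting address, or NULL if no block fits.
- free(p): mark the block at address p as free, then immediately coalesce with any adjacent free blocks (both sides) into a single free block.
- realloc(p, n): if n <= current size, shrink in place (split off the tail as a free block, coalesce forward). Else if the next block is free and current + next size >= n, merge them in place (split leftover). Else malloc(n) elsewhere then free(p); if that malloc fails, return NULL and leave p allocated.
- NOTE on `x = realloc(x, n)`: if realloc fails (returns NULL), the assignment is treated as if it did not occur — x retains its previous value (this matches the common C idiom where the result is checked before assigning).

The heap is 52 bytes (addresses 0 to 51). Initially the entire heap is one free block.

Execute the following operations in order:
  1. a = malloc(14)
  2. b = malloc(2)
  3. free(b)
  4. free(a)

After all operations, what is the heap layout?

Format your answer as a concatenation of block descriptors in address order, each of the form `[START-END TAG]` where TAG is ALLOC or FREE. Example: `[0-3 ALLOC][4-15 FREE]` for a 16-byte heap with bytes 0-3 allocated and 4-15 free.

Answer: [0-51 FREE]

Derivation:
Op 1: a = malloc(14) -> a = 0; heap: [0-13 ALLOC][14-51 FREE]
Op 2: b = malloc(2) -> b = 14; heap: [0-13 ALLOC][14-15 ALLOC][16-51 FREE]
Op 3: free(b) -> (freed b); heap: [0-13 ALLOC][14-51 FREE]
Op 4: free(a) -> (freed a); heap: [0-51 FREE]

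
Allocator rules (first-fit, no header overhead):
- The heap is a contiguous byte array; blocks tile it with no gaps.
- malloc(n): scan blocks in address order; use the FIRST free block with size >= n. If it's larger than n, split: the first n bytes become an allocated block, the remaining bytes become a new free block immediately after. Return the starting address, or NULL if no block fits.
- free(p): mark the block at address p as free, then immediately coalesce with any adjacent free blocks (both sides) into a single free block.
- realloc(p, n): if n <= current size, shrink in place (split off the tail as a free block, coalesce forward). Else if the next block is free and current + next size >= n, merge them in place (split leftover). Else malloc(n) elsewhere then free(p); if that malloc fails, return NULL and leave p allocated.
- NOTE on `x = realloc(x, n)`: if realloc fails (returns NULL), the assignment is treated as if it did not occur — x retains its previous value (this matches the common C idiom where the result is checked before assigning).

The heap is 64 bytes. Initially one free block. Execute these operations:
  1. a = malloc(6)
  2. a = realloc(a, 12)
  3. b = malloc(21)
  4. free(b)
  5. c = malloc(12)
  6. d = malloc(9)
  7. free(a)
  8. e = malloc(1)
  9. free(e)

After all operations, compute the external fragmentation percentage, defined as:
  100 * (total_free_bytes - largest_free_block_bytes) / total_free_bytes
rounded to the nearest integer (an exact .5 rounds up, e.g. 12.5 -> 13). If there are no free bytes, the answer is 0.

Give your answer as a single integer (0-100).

Op 1: a = malloc(6) -> a = 0; heap: [0-5 ALLOC][6-63 FREE]
Op 2: a = realloc(a, 12) -> a = 0; heap: [0-11 ALLOC][12-63 FREE]
Op 3: b = malloc(21) -> b = 12; heap: [0-11 ALLOC][12-32 ALLOC][33-63 FREE]
Op 4: free(b) -> (freed b); heap: [0-11 ALLOC][12-63 FREE]
Op 5: c = malloc(12) -> c = 12; heap: [0-11 ALLOC][12-23 ALLOC][24-63 FREE]
Op 6: d = malloc(9) -> d = 24; heap: [0-11 ALLOC][12-23 ALLOC][24-32 ALLOC][33-63 FREE]
Op 7: free(a) -> (freed a); heap: [0-11 FREE][12-23 ALLOC][24-32 ALLOC][33-63 FREE]
Op 8: e = malloc(1) -> e = 0; heap: [0-0 ALLOC][1-11 FREE][12-23 ALLOC][24-32 ALLOC][33-63 FREE]
Op 9: free(e) -> (freed e); heap: [0-11 FREE][12-23 ALLOC][24-32 ALLOC][33-63 FREE]
Free blocks: [12 31] total_free=43 largest=31 -> 100*(43-31)/43 = 1200/43 ≈ 27.907 -> rounds to 28

Answer: 28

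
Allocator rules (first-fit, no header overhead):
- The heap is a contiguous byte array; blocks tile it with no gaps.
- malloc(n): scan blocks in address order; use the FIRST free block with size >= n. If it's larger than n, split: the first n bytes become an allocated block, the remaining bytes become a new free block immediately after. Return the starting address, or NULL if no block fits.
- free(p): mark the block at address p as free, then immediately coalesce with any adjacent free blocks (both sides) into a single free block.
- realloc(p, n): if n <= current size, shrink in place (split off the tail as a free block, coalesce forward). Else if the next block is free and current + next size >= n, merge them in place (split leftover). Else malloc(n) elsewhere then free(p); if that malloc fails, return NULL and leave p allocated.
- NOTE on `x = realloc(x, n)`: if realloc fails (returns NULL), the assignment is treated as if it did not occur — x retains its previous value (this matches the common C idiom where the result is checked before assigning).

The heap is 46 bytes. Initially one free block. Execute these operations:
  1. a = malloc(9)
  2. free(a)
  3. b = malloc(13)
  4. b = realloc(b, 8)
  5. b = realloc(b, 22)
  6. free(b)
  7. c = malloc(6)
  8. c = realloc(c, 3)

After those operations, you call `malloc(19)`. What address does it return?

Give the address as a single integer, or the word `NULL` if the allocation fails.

Op 1: a = malloc(9) -> a = 0; heap: [0-8 ALLOC][9-45 FREE]
Op 2: free(a) -> (freed a); heap: [0-45 FREE]
Op 3: b = malloc(13) -> b = 0; heap: [0-12 ALLOC][13-45 FREE]
Op 4: b = realloc(b, 8) -> b = 0; heap: [0-7 ALLOC][8-45 FREE]
Op 5: b = realloc(b, 22) -> b = 0; heap: [0-21 ALLOC][22-45 FREE]
Op 6: free(b) -> (freed b); heap: [0-45 FREE]
Op 7: c = malloc(6) -> c = 0; heap: [0-5 ALLOC][6-45 FREE]
Op 8: c = realloc(c, 3) -> c = 0; heap: [0-2 ALLOC][3-45 FREE]
malloc(19): first-fit scan over [0-2 ALLOC][3-45 FREE] -> 3

Answer: 3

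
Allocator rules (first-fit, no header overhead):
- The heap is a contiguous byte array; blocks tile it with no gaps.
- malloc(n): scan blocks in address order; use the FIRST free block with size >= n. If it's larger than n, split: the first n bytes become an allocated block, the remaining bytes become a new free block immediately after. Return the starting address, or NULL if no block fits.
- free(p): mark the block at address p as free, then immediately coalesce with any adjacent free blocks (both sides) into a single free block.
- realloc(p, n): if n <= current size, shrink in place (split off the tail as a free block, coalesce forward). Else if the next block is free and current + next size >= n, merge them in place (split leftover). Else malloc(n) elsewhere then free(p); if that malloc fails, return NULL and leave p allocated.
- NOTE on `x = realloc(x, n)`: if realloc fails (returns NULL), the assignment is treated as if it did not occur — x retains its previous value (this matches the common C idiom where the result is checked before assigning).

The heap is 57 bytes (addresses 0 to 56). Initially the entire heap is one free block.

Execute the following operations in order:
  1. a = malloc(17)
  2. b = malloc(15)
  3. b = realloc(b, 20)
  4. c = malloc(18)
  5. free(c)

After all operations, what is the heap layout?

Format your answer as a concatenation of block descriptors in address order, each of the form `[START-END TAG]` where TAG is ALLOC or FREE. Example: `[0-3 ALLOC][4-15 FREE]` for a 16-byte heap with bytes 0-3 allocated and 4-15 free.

Op 1: a = malloc(17) -> a = 0; heap: [0-16 ALLOC][17-56 FREE]
Op 2: b = malloc(15) -> b = 17; heap: [0-16 ALLOC][17-31 ALLOC][32-56 FREE]
Op 3: b = realloc(b, 20) -> b = 17; heap: [0-16 ALLOC][17-36 ALLOC][37-56 FREE]
Op 4: c = malloc(18) -> c = 37; heap: [0-16 ALLOC][17-36 ALLOC][37-54 ALLOC][55-56 FREE]
Op 5: free(c) -> (freed c); heap: [0-16 ALLOC][17-36 ALLOC][37-56 FREE]

Answer: [0-16 ALLOC][17-36 ALLOC][37-56 FREE]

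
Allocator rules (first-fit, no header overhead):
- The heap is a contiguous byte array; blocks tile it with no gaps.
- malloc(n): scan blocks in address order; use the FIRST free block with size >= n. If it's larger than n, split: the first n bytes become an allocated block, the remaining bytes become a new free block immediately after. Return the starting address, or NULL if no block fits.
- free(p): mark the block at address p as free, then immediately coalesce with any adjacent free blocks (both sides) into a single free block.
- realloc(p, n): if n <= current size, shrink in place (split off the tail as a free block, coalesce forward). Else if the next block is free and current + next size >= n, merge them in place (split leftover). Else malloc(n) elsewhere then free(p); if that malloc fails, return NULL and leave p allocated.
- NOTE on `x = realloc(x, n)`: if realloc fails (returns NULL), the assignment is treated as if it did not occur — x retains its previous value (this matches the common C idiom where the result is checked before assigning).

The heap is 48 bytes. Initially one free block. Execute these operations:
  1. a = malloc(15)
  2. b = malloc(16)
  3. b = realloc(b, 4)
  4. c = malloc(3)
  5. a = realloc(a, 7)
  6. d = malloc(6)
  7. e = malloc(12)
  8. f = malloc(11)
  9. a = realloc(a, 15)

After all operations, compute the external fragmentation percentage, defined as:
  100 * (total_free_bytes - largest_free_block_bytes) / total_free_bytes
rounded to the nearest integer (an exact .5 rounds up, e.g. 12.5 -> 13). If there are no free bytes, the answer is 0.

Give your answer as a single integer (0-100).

Answer: 40

Derivation:
Op 1: a = malloc(15) -> a = 0; heap: [0-14 ALLOC][15-47 FREE]
Op 2: b = malloc(16) -> b = 15; heap: [0-14 ALLOC][15-30 ALLOC][31-47 FREE]
Op 3: b = realloc(b, 4) -> b = 15; heap: [0-14 ALLOC][15-18 ALLOC][19-47 FREE]
Op 4: c = malloc(3) -> c = 19; heap: [0-14 ALLOC][15-18 ALLOC][19-21 ALLOC][22-47 FREE]
Op 5: a = realloc(a, 7) -> a = 0; heap: [0-6 ALLOC][7-14 FREE][15-18 ALLOC][19-21 ALLOC][22-47 FREE]
Op 6: d = malloc(6) -> d = 7; heap: [0-6 ALLOC][7-12 ALLOC][13-14 FREE][15-18 ALLOC][19-21 ALLOC][22-47 FREE]
Op 7: e = malloc(12) -> e = 22; heap: [0-6 ALLOC][7-12 ALLOC][13-14 FREE][15-18 ALLOC][19-21 ALLOC][22-33 ALLOC][34-47 FREE]
Op 8: f = malloc(11) -> f = 34; heap: [0-6 ALLOC][7-12 ALLOC][13-14 FREE][15-18 ALLOC][19-21 ALLOC][22-33 ALLOC][34-44 ALLOC][45-47 FREE]
Op 9: a = realloc(a, 15) -> NULL (a unchanged); heap: [0-6 ALLOC][7-12 ALLOC][13-14 FREE][15-18 ALLOC][19-21 ALLOC][22-33 ALLOC][34-44 ALLOC][45-47 FREE]
Free blocks: [2 3] total_free=5 largest=3 -> 100*(5-3)/5 = 200/5 = 40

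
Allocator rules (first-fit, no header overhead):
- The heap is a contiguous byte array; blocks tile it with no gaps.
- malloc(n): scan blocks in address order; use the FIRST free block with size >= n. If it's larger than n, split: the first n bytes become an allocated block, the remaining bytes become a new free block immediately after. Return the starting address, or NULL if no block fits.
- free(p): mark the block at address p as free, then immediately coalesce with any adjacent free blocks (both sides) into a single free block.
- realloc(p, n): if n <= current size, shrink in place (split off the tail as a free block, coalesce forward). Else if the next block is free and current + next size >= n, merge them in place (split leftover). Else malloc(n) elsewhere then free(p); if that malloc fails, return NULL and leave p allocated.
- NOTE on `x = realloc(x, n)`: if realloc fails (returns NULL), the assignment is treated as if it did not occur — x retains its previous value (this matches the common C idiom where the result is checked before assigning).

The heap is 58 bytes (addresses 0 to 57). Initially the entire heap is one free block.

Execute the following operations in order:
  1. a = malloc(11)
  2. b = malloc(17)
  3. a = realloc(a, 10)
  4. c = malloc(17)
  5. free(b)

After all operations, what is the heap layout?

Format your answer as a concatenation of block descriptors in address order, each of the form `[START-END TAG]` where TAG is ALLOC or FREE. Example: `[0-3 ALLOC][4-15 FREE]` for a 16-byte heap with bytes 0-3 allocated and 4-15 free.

Op 1: a = malloc(11) -> a = 0; heap: [0-10 ALLOC][11-57 FREE]
Op 2: b = malloc(17) -> b = 11; heap: [0-10 ALLOC][11-27 ALLOC][28-57 FREE]
Op 3: a = realloc(a, 10) -> a = 0; heap: [0-9 ALLOC][10-10 FREE][11-27 ALLOC][28-57 FREE]
Op 4: c = malloc(17) -> c = 28; heap: [0-9 ALLOC][10-10 FREE][11-27 ALLOC][28-44 ALLOC][45-57 FREE]
Op 5: free(b) -> (freed b); heap: [0-9 ALLOC][10-27 FREE][28-44 ALLOC][45-57 FREE]

Answer: [0-9 ALLOC][10-27 FREE][28-44 ALLOC][45-57 FREE]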